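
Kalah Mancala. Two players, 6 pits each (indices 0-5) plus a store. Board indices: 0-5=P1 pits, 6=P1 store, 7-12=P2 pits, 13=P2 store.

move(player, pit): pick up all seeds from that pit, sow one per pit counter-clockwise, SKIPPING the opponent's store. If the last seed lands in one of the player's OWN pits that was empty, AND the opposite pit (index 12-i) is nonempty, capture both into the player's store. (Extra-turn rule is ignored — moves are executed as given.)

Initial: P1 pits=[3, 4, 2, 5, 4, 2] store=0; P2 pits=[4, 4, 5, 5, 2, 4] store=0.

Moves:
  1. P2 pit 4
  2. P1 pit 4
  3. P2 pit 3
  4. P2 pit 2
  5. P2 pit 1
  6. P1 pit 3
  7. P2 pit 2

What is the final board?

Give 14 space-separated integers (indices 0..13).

Move 1: P2 pit4 -> P1=[3,4,2,5,4,2](0) P2=[4,4,5,5,0,5](1)
Move 2: P1 pit4 -> P1=[3,4,2,5,0,3](1) P2=[5,5,5,5,0,5](1)
Move 3: P2 pit3 -> P1=[4,5,2,5,0,3](1) P2=[5,5,5,0,1,6](2)
Move 4: P2 pit2 -> P1=[5,5,2,5,0,3](1) P2=[5,5,0,1,2,7](3)
Move 5: P2 pit1 -> P1=[5,5,2,5,0,3](1) P2=[5,0,1,2,3,8](4)
Move 6: P1 pit3 -> P1=[5,5,2,0,1,4](2) P2=[6,1,1,2,3,8](4)
Move 7: P2 pit2 -> P1=[5,5,2,0,1,4](2) P2=[6,1,0,3,3,8](4)

Answer: 5 5 2 0 1 4 2 6 1 0 3 3 8 4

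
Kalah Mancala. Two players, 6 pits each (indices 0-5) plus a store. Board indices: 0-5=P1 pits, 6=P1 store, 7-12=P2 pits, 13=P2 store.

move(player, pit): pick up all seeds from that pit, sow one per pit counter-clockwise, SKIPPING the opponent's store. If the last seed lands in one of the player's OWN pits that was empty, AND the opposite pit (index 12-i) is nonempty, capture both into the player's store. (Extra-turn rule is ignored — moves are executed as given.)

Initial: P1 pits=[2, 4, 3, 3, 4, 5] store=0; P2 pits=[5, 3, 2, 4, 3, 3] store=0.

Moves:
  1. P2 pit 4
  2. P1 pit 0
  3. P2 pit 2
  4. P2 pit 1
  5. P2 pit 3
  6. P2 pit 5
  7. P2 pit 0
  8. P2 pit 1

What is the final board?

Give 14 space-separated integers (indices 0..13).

Move 1: P2 pit4 -> P1=[3,4,3,3,4,5](0) P2=[5,3,2,4,0,4](1)
Move 2: P1 pit0 -> P1=[0,5,4,4,4,5](0) P2=[5,3,2,4,0,4](1)
Move 3: P2 pit2 -> P1=[0,0,4,4,4,5](0) P2=[5,3,0,5,0,4](7)
Move 4: P2 pit1 -> P1=[0,0,4,4,4,5](0) P2=[5,0,1,6,1,4](7)
Move 5: P2 pit3 -> P1=[1,1,5,4,4,5](0) P2=[5,0,1,0,2,5](8)
Move 6: P2 pit5 -> P1=[2,2,6,5,4,5](0) P2=[5,0,1,0,2,0](9)
Move 7: P2 pit0 -> P1=[0,2,6,5,4,5](0) P2=[0,1,2,1,3,0](12)
Move 8: P2 pit1 -> P1=[0,2,6,5,4,5](0) P2=[0,0,3,1,3,0](12)

Answer: 0 2 6 5 4 5 0 0 0 3 1 3 0 12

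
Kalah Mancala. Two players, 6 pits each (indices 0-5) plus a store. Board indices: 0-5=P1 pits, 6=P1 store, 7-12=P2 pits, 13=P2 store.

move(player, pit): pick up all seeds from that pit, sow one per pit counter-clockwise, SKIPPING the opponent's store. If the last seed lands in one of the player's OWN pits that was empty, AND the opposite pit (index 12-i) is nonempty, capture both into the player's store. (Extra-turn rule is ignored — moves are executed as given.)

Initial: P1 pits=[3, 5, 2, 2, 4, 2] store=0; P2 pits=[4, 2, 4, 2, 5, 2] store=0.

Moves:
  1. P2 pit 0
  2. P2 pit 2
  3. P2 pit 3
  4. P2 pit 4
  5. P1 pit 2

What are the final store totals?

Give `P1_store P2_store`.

Answer: 0 3

Derivation:
Move 1: P2 pit0 -> P1=[3,5,2,2,4,2](0) P2=[0,3,5,3,6,2](0)
Move 2: P2 pit2 -> P1=[4,5,2,2,4,2](0) P2=[0,3,0,4,7,3](1)
Move 3: P2 pit3 -> P1=[5,5,2,2,4,2](0) P2=[0,3,0,0,8,4](2)
Move 4: P2 pit4 -> P1=[6,6,3,3,5,3](0) P2=[0,3,0,0,0,5](3)
Move 5: P1 pit2 -> P1=[6,6,0,4,6,4](0) P2=[0,3,0,0,0,5](3)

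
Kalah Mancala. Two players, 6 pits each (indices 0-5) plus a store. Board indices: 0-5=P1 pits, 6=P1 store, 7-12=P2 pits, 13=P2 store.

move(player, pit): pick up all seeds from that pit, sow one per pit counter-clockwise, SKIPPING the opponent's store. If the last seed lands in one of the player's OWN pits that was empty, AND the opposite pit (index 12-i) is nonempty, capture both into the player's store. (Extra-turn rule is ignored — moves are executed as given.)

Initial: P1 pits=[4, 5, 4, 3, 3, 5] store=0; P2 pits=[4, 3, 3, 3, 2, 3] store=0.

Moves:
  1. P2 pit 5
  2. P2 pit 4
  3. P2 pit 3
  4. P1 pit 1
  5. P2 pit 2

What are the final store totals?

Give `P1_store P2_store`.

Answer: 1 3

Derivation:
Move 1: P2 pit5 -> P1=[5,6,4,3,3,5](0) P2=[4,3,3,3,2,0](1)
Move 2: P2 pit4 -> P1=[5,6,4,3,3,5](0) P2=[4,3,3,3,0,1](2)
Move 3: P2 pit3 -> P1=[5,6,4,3,3,5](0) P2=[4,3,3,0,1,2](3)
Move 4: P1 pit1 -> P1=[5,0,5,4,4,6](1) P2=[5,3,3,0,1,2](3)
Move 5: P2 pit2 -> P1=[5,0,5,4,4,6](1) P2=[5,3,0,1,2,3](3)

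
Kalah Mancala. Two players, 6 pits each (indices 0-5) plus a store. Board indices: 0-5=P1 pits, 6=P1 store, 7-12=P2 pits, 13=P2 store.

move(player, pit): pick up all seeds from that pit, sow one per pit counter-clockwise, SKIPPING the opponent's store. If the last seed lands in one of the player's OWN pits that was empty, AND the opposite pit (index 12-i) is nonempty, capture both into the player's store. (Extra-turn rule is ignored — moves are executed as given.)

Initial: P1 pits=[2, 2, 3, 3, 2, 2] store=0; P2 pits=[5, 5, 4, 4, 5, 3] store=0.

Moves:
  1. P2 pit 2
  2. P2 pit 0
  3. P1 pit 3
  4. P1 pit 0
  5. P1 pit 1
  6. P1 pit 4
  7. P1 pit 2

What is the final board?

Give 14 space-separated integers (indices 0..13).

Move 1: P2 pit2 -> P1=[2,2,3,3,2,2](0) P2=[5,5,0,5,6,4](1)
Move 2: P2 pit0 -> P1=[2,2,3,3,2,2](0) P2=[0,6,1,6,7,5](1)
Move 3: P1 pit3 -> P1=[2,2,3,0,3,3](1) P2=[0,6,1,6,7,5](1)
Move 4: P1 pit0 -> P1=[0,3,4,0,3,3](1) P2=[0,6,1,6,7,5](1)
Move 5: P1 pit1 -> P1=[0,0,5,1,4,3](1) P2=[0,6,1,6,7,5](1)
Move 6: P1 pit4 -> P1=[0,0,5,1,0,4](2) P2=[1,7,1,6,7,5](1)
Move 7: P1 pit2 -> P1=[0,0,0,2,1,5](3) P2=[2,7,1,6,7,5](1)

Answer: 0 0 0 2 1 5 3 2 7 1 6 7 5 1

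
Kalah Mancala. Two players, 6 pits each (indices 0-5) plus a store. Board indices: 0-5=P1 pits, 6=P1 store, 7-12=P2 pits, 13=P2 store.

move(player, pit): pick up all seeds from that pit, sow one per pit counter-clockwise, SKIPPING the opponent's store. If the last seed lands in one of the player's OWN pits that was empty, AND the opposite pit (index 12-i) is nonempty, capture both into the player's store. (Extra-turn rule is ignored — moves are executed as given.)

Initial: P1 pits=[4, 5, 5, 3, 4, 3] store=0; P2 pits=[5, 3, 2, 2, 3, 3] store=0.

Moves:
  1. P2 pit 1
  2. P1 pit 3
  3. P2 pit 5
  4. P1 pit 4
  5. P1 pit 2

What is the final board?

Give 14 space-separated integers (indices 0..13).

Answer: 5 6 0 1 1 6 3 7 1 4 3 4 0 1

Derivation:
Move 1: P2 pit1 -> P1=[4,5,5,3,4,3](0) P2=[5,0,3,3,4,3](0)
Move 2: P1 pit3 -> P1=[4,5,5,0,5,4](1) P2=[5,0,3,3,4,3](0)
Move 3: P2 pit5 -> P1=[5,6,5,0,5,4](1) P2=[5,0,3,3,4,0](1)
Move 4: P1 pit4 -> P1=[5,6,5,0,0,5](2) P2=[6,1,4,3,4,0](1)
Move 5: P1 pit2 -> P1=[5,6,0,1,1,6](3) P2=[7,1,4,3,4,0](1)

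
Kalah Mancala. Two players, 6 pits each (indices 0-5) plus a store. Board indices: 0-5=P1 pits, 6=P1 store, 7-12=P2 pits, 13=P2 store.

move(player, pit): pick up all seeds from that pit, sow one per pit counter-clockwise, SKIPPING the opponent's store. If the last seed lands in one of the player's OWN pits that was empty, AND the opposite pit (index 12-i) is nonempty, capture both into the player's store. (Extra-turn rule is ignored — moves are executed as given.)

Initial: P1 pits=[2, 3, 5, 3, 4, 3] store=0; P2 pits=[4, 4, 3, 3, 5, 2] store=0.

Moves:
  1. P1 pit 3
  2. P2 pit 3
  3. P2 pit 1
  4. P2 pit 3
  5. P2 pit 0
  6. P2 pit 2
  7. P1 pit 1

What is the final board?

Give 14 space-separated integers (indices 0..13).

Move 1: P1 pit3 -> P1=[2,3,5,0,5,4](1) P2=[4,4,3,3,5,2](0)
Move 2: P2 pit3 -> P1=[2,3,5,0,5,4](1) P2=[4,4,3,0,6,3](1)
Move 3: P2 pit1 -> P1=[2,3,5,0,5,4](1) P2=[4,0,4,1,7,4](1)
Move 4: P2 pit3 -> P1=[2,3,5,0,5,4](1) P2=[4,0,4,0,8,4](1)
Move 5: P2 pit0 -> P1=[2,3,5,0,5,4](1) P2=[0,1,5,1,9,4](1)
Move 6: P2 pit2 -> P1=[3,3,5,0,5,4](1) P2=[0,1,0,2,10,5](2)
Move 7: P1 pit1 -> P1=[3,0,6,1,6,4](1) P2=[0,1,0,2,10,5](2)

Answer: 3 0 6 1 6 4 1 0 1 0 2 10 5 2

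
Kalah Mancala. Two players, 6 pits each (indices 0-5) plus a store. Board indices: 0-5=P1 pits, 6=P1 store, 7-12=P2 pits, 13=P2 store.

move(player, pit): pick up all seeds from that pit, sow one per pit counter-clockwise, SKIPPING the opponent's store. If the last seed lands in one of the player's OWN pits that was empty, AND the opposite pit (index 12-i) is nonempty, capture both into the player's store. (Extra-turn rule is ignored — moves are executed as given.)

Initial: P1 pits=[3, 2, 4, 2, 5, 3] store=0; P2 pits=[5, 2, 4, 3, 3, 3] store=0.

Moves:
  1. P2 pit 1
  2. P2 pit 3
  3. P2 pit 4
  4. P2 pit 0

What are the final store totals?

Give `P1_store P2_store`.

Answer: 0 2

Derivation:
Move 1: P2 pit1 -> P1=[3,2,4,2,5,3](0) P2=[5,0,5,4,3,3](0)
Move 2: P2 pit3 -> P1=[4,2,4,2,5,3](0) P2=[5,0,5,0,4,4](1)
Move 3: P2 pit4 -> P1=[5,3,4,2,5,3](0) P2=[5,0,5,0,0,5](2)
Move 4: P2 pit0 -> P1=[5,3,4,2,5,3](0) P2=[0,1,6,1,1,6](2)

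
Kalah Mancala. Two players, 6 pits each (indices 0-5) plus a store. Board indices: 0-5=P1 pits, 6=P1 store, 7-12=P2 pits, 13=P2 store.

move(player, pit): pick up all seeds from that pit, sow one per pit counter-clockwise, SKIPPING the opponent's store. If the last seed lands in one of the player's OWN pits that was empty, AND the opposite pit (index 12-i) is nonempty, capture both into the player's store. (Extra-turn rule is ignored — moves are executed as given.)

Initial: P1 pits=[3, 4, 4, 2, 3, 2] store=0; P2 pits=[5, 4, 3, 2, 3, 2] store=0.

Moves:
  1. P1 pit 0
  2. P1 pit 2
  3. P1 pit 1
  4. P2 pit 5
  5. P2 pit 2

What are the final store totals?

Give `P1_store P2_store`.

Answer: 2 3

Derivation:
Move 1: P1 pit0 -> P1=[0,5,5,3,3,2](0) P2=[5,4,3,2,3,2](0)
Move 2: P1 pit2 -> P1=[0,5,0,4,4,3](1) P2=[6,4,3,2,3,2](0)
Move 3: P1 pit1 -> P1=[0,0,1,5,5,4](2) P2=[6,4,3,2,3,2](0)
Move 4: P2 pit5 -> P1=[1,0,1,5,5,4](2) P2=[6,4,3,2,3,0](1)
Move 5: P2 pit2 -> P1=[0,0,1,5,5,4](2) P2=[6,4,0,3,4,0](3)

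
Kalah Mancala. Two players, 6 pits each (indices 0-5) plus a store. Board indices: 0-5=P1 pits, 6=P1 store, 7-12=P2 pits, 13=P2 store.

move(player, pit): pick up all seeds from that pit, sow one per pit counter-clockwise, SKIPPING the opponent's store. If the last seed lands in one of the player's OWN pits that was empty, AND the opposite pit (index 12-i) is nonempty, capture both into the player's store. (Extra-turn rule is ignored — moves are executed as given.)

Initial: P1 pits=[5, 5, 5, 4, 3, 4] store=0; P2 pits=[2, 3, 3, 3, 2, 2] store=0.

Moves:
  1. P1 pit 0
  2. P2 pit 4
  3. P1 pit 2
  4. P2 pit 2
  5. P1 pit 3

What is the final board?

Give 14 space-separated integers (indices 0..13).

Move 1: P1 pit0 -> P1=[0,6,6,5,4,5](0) P2=[2,3,3,3,2,2](0)
Move 2: P2 pit4 -> P1=[0,6,6,5,4,5](0) P2=[2,3,3,3,0,3](1)
Move 3: P1 pit2 -> P1=[0,6,0,6,5,6](1) P2=[3,4,3,3,0,3](1)
Move 4: P2 pit2 -> P1=[0,6,0,6,5,6](1) P2=[3,4,0,4,1,4](1)
Move 5: P1 pit3 -> P1=[0,6,0,0,6,7](2) P2=[4,5,1,4,1,4](1)

Answer: 0 6 0 0 6 7 2 4 5 1 4 1 4 1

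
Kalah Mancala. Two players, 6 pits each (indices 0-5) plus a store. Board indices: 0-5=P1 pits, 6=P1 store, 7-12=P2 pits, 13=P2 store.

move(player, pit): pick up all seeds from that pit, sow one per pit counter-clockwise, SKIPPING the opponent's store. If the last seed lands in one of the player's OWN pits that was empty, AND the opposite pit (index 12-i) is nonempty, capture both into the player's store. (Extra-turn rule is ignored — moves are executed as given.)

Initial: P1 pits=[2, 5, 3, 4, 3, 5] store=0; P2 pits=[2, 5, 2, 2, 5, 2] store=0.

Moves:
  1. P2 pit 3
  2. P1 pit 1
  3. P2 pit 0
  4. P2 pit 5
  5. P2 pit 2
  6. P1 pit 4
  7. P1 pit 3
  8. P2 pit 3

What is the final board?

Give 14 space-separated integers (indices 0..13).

Move 1: P2 pit3 -> P1=[2,5,3,4,3,5](0) P2=[2,5,2,0,6,3](0)
Move 2: P1 pit1 -> P1=[2,0,4,5,4,6](1) P2=[2,5,2,0,6,3](0)
Move 3: P2 pit0 -> P1=[2,0,4,5,4,6](1) P2=[0,6,3,0,6,3](0)
Move 4: P2 pit5 -> P1=[3,1,4,5,4,6](1) P2=[0,6,3,0,6,0](1)
Move 5: P2 pit2 -> P1=[0,1,4,5,4,6](1) P2=[0,6,0,1,7,0](5)
Move 6: P1 pit4 -> P1=[0,1,4,5,0,7](2) P2=[1,7,0,1,7,0](5)
Move 7: P1 pit3 -> P1=[0,1,4,0,1,8](3) P2=[2,8,0,1,7,0](5)
Move 8: P2 pit3 -> P1=[0,1,4,0,1,8](3) P2=[2,8,0,0,8,0](5)

Answer: 0 1 4 0 1 8 3 2 8 0 0 8 0 5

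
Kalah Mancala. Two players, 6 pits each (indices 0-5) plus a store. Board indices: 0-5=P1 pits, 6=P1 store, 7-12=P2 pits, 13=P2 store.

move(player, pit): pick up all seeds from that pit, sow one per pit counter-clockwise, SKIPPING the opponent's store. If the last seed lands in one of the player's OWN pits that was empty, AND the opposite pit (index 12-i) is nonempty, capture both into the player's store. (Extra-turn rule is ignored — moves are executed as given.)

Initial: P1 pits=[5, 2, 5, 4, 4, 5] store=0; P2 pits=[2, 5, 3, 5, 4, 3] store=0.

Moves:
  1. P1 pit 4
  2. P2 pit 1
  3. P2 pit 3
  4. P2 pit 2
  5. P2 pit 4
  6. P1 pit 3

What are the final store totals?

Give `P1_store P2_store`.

Move 1: P1 pit4 -> P1=[5,2,5,4,0,6](1) P2=[3,6,3,5,4,3](0)
Move 2: P2 pit1 -> P1=[6,2,5,4,0,6](1) P2=[3,0,4,6,5,4](1)
Move 3: P2 pit3 -> P1=[7,3,6,4,0,6](1) P2=[3,0,4,0,6,5](2)
Move 4: P2 pit2 -> P1=[7,3,6,4,0,6](1) P2=[3,0,0,1,7,6](3)
Move 5: P2 pit4 -> P1=[8,4,7,5,1,6](1) P2=[3,0,0,1,0,7](4)
Move 6: P1 pit3 -> P1=[8,4,7,0,2,7](2) P2=[4,1,0,1,0,7](4)

Answer: 2 4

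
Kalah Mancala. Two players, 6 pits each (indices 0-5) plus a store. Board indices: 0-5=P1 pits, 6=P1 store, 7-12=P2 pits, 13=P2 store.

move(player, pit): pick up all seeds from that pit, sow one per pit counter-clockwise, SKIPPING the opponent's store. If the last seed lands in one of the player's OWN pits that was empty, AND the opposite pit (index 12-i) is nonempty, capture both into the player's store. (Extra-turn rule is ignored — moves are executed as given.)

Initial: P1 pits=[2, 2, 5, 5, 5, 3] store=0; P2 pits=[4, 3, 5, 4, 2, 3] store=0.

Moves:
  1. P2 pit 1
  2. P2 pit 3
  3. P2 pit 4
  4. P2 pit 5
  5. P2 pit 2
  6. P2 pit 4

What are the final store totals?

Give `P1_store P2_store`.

Move 1: P2 pit1 -> P1=[2,2,5,5,5,3](0) P2=[4,0,6,5,3,3](0)
Move 2: P2 pit3 -> P1=[3,3,5,5,5,3](0) P2=[4,0,6,0,4,4](1)
Move 3: P2 pit4 -> P1=[4,4,5,5,5,3](0) P2=[4,0,6,0,0,5](2)
Move 4: P2 pit5 -> P1=[5,5,6,6,5,3](0) P2=[4,0,6,0,0,0](3)
Move 5: P2 pit2 -> P1=[6,6,6,6,5,3](0) P2=[4,0,0,1,1,1](4)
Move 6: P2 pit4 -> P1=[6,6,6,6,5,3](0) P2=[4,0,0,1,0,2](4)

Answer: 0 4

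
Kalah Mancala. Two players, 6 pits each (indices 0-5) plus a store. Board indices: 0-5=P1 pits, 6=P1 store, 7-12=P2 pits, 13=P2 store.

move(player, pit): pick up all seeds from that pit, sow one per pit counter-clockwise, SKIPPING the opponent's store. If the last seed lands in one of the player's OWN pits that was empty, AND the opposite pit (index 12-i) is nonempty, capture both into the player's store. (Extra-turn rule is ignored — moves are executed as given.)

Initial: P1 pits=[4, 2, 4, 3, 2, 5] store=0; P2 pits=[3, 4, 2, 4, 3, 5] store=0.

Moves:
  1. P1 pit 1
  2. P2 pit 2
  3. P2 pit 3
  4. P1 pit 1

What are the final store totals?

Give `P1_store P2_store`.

Answer: 0 1

Derivation:
Move 1: P1 pit1 -> P1=[4,0,5,4,2,5](0) P2=[3,4,2,4,3,5](0)
Move 2: P2 pit2 -> P1=[4,0,5,4,2,5](0) P2=[3,4,0,5,4,5](0)
Move 3: P2 pit3 -> P1=[5,1,5,4,2,5](0) P2=[3,4,0,0,5,6](1)
Move 4: P1 pit1 -> P1=[5,0,6,4,2,5](0) P2=[3,4,0,0,5,6](1)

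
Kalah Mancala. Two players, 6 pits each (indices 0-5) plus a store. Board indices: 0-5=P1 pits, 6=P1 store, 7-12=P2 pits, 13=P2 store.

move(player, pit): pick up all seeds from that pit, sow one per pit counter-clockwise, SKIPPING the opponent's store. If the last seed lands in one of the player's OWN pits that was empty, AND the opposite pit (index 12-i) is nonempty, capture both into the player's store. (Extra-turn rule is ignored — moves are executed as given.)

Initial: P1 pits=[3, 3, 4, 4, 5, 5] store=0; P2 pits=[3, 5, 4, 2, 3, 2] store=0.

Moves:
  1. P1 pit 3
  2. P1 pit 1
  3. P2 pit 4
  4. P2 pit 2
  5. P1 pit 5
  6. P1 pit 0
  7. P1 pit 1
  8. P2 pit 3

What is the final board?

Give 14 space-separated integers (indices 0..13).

Answer: 1 0 7 2 8 0 2 5 6 1 0 3 5 3

Derivation:
Move 1: P1 pit3 -> P1=[3,3,4,0,6,6](1) P2=[4,5,4,2,3,2](0)
Move 2: P1 pit1 -> P1=[3,0,5,1,7,6](1) P2=[4,5,4,2,3,2](0)
Move 3: P2 pit4 -> P1=[4,0,5,1,7,6](1) P2=[4,5,4,2,0,3](1)
Move 4: P2 pit2 -> P1=[4,0,5,1,7,6](1) P2=[4,5,0,3,1,4](2)
Move 5: P1 pit5 -> P1=[4,0,5,1,7,0](2) P2=[5,6,1,4,2,4](2)
Move 6: P1 pit0 -> P1=[0,1,6,2,8,0](2) P2=[5,6,1,4,2,4](2)
Move 7: P1 pit1 -> P1=[0,0,7,2,8,0](2) P2=[5,6,1,4,2,4](2)
Move 8: P2 pit3 -> P1=[1,0,7,2,8,0](2) P2=[5,6,1,0,3,5](3)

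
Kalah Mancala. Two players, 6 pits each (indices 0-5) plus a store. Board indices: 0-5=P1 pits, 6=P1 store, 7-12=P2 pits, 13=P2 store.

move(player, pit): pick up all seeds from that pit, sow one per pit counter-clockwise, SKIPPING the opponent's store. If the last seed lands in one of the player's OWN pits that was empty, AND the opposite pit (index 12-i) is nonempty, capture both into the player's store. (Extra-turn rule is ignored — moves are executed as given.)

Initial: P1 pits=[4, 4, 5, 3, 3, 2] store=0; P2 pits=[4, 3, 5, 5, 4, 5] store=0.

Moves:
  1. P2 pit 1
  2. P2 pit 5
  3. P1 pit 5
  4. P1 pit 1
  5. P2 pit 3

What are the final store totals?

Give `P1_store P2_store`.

Move 1: P2 pit1 -> P1=[4,4,5,3,3,2](0) P2=[4,0,6,6,5,5](0)
Move 2: P2 pit5 -> P1=[5,5,6,4,3,2](0) P2=[4,0,6,6,5,0](1)
Move 3: P1 pit5 -> P1=[5,5,6,4,3,0](1) P2=[5,0,6,6,5,0](1)
Move 4: P1 pit1 -> P1=[5,0,7,5,4,1](2) P2=[5,0,6,6,5,0](1)
Move 5: P2 pit3 -> P1=[6,1,8,5,4,1](2) P2=[5,0,6,0,6,1](2)

Answer: 2 2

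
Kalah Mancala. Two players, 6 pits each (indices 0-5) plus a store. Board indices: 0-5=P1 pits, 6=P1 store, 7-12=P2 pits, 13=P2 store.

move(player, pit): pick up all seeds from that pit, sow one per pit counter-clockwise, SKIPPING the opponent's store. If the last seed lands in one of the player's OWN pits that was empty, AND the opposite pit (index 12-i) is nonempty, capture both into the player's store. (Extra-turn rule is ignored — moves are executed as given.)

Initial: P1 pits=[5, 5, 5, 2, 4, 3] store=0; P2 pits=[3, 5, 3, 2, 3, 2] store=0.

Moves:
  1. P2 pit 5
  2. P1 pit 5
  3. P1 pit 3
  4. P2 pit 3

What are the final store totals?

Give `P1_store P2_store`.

Move 1: P2 pit5 -> P1=[6,5,5,2,4,3](0) P2=[3,5,3,2,3,0](1)
Move 2: P1 pit5 -> P1=[6,5,5,2,4,0](1) P2=[4,6,3,2,3,0](1)
Move 3: P1 pit3 -> P1=[6,5,5,0,5,0](6) P2=[0,6,3,2,3,0](1)
Move 4: P2 pit3 -> P1=[0,5,5,0,5,0](6) P2=[0,6,3,0,4,0](8)

Answer: 6 8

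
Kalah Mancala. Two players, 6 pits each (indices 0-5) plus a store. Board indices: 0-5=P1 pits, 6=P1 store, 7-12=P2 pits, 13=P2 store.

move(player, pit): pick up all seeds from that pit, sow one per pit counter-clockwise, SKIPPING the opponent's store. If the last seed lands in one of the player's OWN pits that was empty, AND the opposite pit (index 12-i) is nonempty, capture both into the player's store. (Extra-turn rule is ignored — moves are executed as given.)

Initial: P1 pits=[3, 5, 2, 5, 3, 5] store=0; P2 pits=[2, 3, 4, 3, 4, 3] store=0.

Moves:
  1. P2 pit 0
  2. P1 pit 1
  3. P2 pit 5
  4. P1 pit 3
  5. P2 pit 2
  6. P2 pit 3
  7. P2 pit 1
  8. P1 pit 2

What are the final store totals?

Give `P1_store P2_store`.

Answer: 2 4

Derivation:
Move 1: P2 pit0 -> P1=[3,5,2,5,3,5](0) P2=[0,4,5,3,4,3](0)
Move 2: P1 pit1 -> P1=[3,0,3,6,4,6](1) P2=[0,4,5,3,4,3](0)
Move 3: P2 pit5 -> P1=[4,1,3,6,4,6](1) P2=[0,4,5,3,4,0](1)
Move 4: P1 pit3 -> P1=[4,1,3,0,5,7](2) P2=[1,5,6,3,4,0](1)
Move 5: P2 pit2 -> P1=[5,2,3,0,5,7](2) P2=[1,5,0,4,5,1](2)
Move 6: P2 pit3 -> P1=[6,2,3,0,5,7](2) P2=[1,5,0,0,6,2](3)
Move 7: P2 pit1 -> P1=[6,2,3,0,5,7](2) P2=[1,0,1,1,7,3](4)
Move 8: P1 pit2 -> P1=[6,2,0,1,6,8](2) P2=[1,0,1,1,7,3](4)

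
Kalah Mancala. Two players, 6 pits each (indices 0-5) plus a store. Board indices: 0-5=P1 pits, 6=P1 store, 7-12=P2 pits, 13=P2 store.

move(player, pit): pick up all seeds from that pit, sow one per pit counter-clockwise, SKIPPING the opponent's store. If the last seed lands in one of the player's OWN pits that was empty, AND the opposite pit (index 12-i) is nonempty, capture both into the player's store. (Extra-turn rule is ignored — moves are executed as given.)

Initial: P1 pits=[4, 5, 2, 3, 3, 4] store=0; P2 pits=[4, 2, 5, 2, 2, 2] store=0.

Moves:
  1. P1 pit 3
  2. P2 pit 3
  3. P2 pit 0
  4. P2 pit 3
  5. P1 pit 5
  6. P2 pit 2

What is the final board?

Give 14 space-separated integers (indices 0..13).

Answer: 5 6 3 0 4 0 2 1 4 0 2 6 4 1

Derivation:
Move 1: P1 pit3 -> P1=[4,5,2,0,4,5](1) P2=[4,2,5,2,2,2](0)
Move 2: P2 pit3 -> P1=[4,5,2,0,4,5](1) P2=[4,2,5,0,3,3](0)
Move 3: P2 pit0 -> P1=[4,5,2,0,4,5](1) P2=[0,3,6,1,4,3](0)
Move 4: P2 pit3 -> P1=[4,5,2,0,4,5](1) P2=[0,3,6,0,5,3](0)
Move 5: P1 pit5 -> P1=[4,5,2,0,4,0](2) P2=[1,4,7,1,5,3](0)
Move 6: P2 pit2 -> P1=[5,6,3,0,4,0](2) P2=[1,4,0,2,6,4](1)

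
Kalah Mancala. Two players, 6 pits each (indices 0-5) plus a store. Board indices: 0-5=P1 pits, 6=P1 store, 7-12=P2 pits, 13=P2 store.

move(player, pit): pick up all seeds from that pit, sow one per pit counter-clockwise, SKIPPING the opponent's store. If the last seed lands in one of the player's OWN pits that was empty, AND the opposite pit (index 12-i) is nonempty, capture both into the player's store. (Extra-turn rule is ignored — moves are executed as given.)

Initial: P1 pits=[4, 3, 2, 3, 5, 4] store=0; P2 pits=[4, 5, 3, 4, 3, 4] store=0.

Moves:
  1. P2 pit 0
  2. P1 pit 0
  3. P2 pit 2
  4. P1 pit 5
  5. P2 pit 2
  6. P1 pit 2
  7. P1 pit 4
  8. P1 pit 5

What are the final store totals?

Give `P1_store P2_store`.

Move 1: P2 pit0 -> P1=[4,3,2,3,5,4](0) P2=[0,6,4,5,4,4](0)
Move 2: P1 pit0 -> P1=[0,4,3,4,6,4](0) P2=[0,6,4,5,4,4](0)
Move 3: P2 pit2 -> P1=[0,4,3,4,6,4](0) P2=[0,6,0,6,5,5](1)
Move 4: P1 pit5 -> P1=[0,4,3,4,6,0](1) P2=[1,7,1,6,5,5](1)
Move 5: P2 pit2 -> P1=[0,4,3,4,6,0](1) P2=[1,7,0,7,5,5](1)
Move 6: P1 pit2 -> P1=[0,4,0,5,7,0](3) P2=[0,7,0,7,5,5](1)
Move 7: P1 pit4 -> P1=[0,4,0,5,0,1](4) P2=[1,8,1,8,6,5](1)
Move 8: P1 pit5 -> P1=[0,4,0,5,0,0](5) P2=[1,8,1,8,6,5](1)

Answer: 5 1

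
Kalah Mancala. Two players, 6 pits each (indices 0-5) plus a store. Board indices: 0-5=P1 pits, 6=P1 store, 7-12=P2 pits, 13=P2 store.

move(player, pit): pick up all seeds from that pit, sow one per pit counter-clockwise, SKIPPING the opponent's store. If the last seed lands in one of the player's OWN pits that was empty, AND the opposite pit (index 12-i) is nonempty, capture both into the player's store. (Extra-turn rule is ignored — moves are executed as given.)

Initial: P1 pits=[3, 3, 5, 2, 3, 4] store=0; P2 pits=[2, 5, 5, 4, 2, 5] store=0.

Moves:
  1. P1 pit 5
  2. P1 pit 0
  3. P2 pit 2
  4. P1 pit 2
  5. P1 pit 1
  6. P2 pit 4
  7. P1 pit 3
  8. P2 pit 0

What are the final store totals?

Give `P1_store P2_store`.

Move 1: P1 pit5 -> P1=[3,3,5,2,3,0](1) P2=[3,6,6,4,2,5](0)
Move 2: P1 pit0 -> P1=[0,4,6,3,3,0](1) P2=[3,6,6,4,2,5](0)
Move 3: P2 pit2 -> P1=[1,5,6,3,3,0](1) P2=[3,6,0,5,3,6](1)
Move 4: P1 pit2 -> P1=[1,5,0,4,4,1](2) P2=[4,7,0,5,3,6](1)
Move 5: P1 pit1 -> P1=[1,0,1,5,5,2](3) P2=[4,7,0,5,3,6](1)
Move 6: P2 pit4 -> P1=[2,0,1,5,5,2](3) P2=[4,7,0,5,0,7](2)
Move 7: P1 pit3 -> P1=[2,0,1,0,6,3](4) P2=[5,8,0,5,0,7](2)
Move 8: P2 pit0 -> P1=[2,0,1,0,6,3](4) P2=[0,9,1,6,1,8](2)

Answer: 4 2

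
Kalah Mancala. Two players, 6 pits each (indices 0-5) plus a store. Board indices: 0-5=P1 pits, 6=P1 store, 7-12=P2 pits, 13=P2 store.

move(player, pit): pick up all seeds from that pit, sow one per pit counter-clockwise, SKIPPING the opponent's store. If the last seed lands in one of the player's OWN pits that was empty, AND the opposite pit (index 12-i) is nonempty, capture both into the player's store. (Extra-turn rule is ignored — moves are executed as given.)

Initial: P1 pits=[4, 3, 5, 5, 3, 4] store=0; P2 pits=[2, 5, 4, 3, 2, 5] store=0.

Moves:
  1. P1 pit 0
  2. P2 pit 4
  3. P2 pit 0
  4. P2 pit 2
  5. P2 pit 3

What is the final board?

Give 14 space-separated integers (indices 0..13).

Answer: 2 4 6 6 4 4 0 0 6 0 0 2 8 3

Derivation:
Move 1: P1 pit0 -> P1=[0,4,6,6,4,4](0) P2=[2,5,4,3,2,5](0)
Move 2: P2 pit4 -> P1=[0,4,6,6,4,4](0) P2=[2,5,4,3,0,6](1)
Move 3: P2 pit0 -> P1=[0,4,6,6,4,4](0) P2=[0,6,5,3,0,6](1)
Move 4: P2 pit2 -> P1=[1,4,6,6,4,4](0) P2=[0,6,0,4,1,7](2)
Move 5: P2 pit3 -> P1=[2,4,6,6,4,4](0) P2=[0,6,0,0,2,8](3)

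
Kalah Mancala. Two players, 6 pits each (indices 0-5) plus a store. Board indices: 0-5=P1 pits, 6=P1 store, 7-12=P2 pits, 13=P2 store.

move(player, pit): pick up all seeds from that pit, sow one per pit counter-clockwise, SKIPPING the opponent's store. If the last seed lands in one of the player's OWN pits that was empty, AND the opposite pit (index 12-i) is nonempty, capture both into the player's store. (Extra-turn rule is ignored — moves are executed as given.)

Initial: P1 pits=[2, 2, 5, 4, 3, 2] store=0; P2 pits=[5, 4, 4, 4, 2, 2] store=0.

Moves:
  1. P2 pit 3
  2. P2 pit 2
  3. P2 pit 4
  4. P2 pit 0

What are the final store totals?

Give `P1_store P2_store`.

Answer: 0 3

Derivation:
Move 1: P2 pit3 -> P1=[3,2,5,4,3,2](0) P2=[5,4,4,0,3,3](1)
Move 2: P2 pit2 -> P1=[3,2,5,4,3,2](0) P2=[5,4,0,1,4,4](2)
Move 3: P2 pit4 -> P1=[4,3,5,4,3,2](0) P2=[5,4,0,1,0,5](3)
Move 4: P2 pit0 -> P1=[4,3,5,4,3,2](0) P2=[0,5,1,2,1,6](3)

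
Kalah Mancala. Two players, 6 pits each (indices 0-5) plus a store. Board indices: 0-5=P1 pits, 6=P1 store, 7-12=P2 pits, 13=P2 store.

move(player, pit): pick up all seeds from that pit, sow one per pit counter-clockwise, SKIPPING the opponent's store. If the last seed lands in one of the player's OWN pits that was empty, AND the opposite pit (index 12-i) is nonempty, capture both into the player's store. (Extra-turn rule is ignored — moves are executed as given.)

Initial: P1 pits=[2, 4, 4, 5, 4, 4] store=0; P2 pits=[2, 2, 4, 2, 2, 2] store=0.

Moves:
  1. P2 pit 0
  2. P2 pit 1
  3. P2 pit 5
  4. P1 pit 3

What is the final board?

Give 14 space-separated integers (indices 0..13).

Move 1: P2 pit0 -> P1=[2,4,4,5,4,4](0) P2=[0,3,5,2,2,2](0)
Move 2: P2 pit1 -> P1=[2,4,4,5,4,4](0) P2=[0,0,6,3,3,2](0)
Move 3: P2 pit5 -> P1=[3,4,4,5,4,4](0) P2=[0,0,6,3,3,0](1)
Move 4: P1 pit3 -> P1=[3,4,4,0,5,5](1) P2=[1,1,6,3,3,0](1)

Answer: 3 4 4 0 5 5 1 1 1 6 3 3 0 1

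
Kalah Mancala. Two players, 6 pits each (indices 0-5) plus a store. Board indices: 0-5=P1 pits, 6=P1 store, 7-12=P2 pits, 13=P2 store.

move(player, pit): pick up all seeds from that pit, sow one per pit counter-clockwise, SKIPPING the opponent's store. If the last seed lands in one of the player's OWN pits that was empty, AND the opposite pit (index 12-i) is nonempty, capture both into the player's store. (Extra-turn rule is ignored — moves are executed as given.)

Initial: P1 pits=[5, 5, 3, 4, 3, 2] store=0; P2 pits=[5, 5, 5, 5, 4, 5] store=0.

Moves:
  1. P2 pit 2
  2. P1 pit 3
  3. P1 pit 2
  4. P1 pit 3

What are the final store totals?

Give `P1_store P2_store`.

Answer: 1 1

Derivation:
Move 1: P2 pit2 -> P1=[6,5,3,4,3,2](0) P2=[5,5,0,6,5,6](1)
Move 2: P1 pit3 -> P1=[6,5,3,0,4,3](1) P2=[6,5,0,6,5,6](1)
Move 3: P1 pit2 -> P1=[6,5,0,1,5,4](1) P2=[6,5,0,6,5,6](1)
Move 4: P1 pit3 -> P1=[6,5,0,0,6,4](1) P2=[6,5,0,6,5,6](1)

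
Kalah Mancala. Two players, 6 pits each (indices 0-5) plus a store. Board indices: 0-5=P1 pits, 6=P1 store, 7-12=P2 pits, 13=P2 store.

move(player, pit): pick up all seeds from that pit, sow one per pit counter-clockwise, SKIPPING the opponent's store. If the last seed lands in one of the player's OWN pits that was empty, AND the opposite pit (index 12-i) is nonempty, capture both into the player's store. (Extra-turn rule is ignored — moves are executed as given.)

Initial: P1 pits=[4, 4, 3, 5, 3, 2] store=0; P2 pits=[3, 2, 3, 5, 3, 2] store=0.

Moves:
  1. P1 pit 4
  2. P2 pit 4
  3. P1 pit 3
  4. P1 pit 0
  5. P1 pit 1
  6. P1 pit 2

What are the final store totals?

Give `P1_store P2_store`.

Move 1: P1 pit4 -> P1=[4,4,3,5,0,3](1) P2=[4,2,3,5,3,2](0)
Move 2: P2 pit4 -> P1=[5,4,3,5,0,3](1) P2=[4,2,3,5,0,3](1)
Move 3: P1 pit3 -> P1=[5,4,3,0,1,4](2) P2=[5,3,3,5,0,3](1)
Move 4: P1 pit0 -> P1=[0,5,4,1,2,5](2) P2=[5,3,3,5,0,3](1)
Move 5: P1 pit1 -> P1=[0,0,5,2,3,6](3) P2=[5,3,3,5,0,3](1)
Move 6: P1 pit2 -> P1=[0,0,0,3,4,7](4) P2=[6,3,3,5,0,3](1)

Answer: 4 1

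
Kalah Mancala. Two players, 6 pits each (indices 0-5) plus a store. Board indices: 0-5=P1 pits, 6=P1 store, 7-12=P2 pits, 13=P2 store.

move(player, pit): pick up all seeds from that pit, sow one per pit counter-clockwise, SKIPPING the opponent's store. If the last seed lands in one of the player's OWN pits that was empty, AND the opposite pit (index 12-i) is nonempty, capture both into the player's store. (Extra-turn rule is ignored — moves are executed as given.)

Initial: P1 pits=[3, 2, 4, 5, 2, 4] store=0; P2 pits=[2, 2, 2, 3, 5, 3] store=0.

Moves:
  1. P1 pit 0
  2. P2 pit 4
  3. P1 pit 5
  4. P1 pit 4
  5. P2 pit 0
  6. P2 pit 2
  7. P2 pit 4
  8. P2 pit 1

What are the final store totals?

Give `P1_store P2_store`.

Answer: 2 2

Derivation:
Move 1: P1 pit0 -> P1=[0,3,5,6,2,4](0) P2=[2,2,2,3,5,3](0)
Move 2: P2 pit4 -> P1=[1,4,6,6,2,4](0) P2=[2,2,2,3,0,4](1)
Move 3: P1 pit5 -> P1=[1,4,6,6,2,0](1) P2=[3,3,3,3,0,4](1)
Move 4: P1 pit4 -> P1=[1,4,6,6,0,1](2) P2=[3,3,3,3,0,4](1)
Move 5: P2 pit0 -> P1=[1,4,6,6,0,1](2) P2=[0,4,4,4,0,4](1)
Move 6: P2 pit2 -> P1=[1,4,6,6,0,1](2) P2=[0,4,0,5,1,5](2)
Move 7: P2 pit4 -> P1=[1,4,6,6,0,1](2) P2=[0,4,0,5,0,6](2)
Move 8: P2 pit1 -> P1=[1,4,6,6,0,1](2) P2=[0,0,1,6,1,7](2)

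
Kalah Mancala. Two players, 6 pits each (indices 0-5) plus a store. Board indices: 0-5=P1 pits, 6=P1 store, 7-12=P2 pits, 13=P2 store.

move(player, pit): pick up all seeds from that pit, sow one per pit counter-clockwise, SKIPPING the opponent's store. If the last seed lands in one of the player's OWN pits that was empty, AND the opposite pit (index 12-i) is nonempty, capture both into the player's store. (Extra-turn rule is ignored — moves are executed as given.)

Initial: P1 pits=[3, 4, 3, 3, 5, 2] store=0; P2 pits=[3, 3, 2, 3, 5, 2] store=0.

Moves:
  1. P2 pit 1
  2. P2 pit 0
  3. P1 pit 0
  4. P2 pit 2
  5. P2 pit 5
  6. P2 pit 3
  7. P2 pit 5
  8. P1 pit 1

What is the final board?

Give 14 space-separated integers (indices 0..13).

Answer: 2 0 6 5 6 3 1 1 2 0 0 8 0 4

Derivation:
Move 1: P2 pit1 -> P1=[3,4,3,3,5,2](0) P2=[3,0,3,4,6,2](0)
Move 2: P2 pit0 -> P1=[3,4,3,3,5,2](0) P2=[0,1,4,5,6,2](0)
Move 3: P1 pit0 -> P1=[0,5,4,4,5,2](0) P2=[0,1,4,5,6,2](0)
Move 4: P2 pit2 -> P1=[0,5,4,4,5,2](0) P2=[0,1,0,6,7,3](1)
Move 5: P2 pit5 -> P1=[1,6,4,4,5,2](0) P2=[0,1,0,6,7,0](2)
Move 6: P2 pit3 -> P1=[2,7,5,4,5,2](0) P2=[0,1,0,0,8,1](3)
Move 7: P2 pit5 -> P1=[2,7,5,4,5,2](0) P2=[0,1,0,0,8,0](4)
Move 8: P1 pit1 -> P1=[2,0,6,5,6,3](1) P2=[1,2,0,0,8,0](4)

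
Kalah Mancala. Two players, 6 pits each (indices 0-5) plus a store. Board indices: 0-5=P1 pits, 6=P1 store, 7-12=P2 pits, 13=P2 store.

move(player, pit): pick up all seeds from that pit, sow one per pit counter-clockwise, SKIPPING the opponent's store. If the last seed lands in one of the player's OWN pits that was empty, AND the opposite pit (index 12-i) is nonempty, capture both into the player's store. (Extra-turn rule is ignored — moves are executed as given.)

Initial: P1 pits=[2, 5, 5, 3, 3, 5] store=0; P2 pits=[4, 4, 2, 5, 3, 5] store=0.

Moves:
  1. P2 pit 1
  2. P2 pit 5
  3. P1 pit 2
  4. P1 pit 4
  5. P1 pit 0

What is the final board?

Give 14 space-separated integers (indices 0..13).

Answer: 0 7 1 6 0 7 2 6 2 4 6 4 0 1

Derivation:
Move 1: P2 pit1 -> P1=[2,5,5,3,3,5](0) P2=[4,0,3,6,4,6](0)
Move 2: P2 pit5 -> P1=[3,6,6,4,4,5](0) P2=[4,0,3,6,4,0](1)
Move 3: P1 pit2 -> P1=[3,6,0,5,5,6](1) P2=[5,1,3,6,4,0](1)
Move 4: P1 pit4 -> P1=[3,6,0,5,0,7](2) P2=[6,2,4,6,4,0](1)
Move 5: P1 pit0 -> P1=[0,7,1,6,0,7](2) P2=[6,2,4,6,4,0](1)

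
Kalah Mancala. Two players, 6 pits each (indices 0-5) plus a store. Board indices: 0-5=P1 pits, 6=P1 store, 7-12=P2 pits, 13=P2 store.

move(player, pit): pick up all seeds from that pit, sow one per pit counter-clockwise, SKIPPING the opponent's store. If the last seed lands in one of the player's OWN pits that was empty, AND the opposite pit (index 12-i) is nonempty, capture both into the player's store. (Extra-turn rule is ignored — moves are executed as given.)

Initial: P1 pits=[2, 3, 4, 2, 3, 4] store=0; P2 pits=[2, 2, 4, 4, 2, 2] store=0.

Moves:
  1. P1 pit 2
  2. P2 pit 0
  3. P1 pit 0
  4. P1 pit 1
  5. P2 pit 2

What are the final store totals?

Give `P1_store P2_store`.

Answer: 6 1

Derivation:
Move 1: P1 pit2 -> P1=[2,3,0,3,4,5](1) P2=[2,2,4,4,2,2](0)
Move 2: P2 pit0 -> P1=[2,3,0,3,4,5](1) P2=[0,3,5,4,2,2](0)
Move 3: P1 pit0 -> P1=[0,4,0,3,4,5](6) P2=[0,3,5,0,2,2](0)
Move 4: P1 pit1 -> P1=[0,0,1,4,5,6](6) P2=[0,3,5,0,2,2](0)
Move 5: P2 pit2 -> P1=[1,0,1,4,5,6](6) P2=[0,3,0,1,3,3](1)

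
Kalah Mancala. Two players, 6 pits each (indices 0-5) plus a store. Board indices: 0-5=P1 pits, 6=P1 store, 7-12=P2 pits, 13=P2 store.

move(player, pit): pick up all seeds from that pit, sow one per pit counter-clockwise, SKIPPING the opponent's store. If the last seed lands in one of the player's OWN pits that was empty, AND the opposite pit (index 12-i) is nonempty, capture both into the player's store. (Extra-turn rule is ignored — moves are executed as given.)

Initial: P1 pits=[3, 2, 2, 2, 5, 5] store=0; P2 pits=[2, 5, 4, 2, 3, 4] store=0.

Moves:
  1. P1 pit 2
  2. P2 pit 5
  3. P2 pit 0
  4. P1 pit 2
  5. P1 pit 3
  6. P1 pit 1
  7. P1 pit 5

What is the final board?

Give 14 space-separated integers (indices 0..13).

Move 1: P1 pit2 -> P1=[3,2,0,3,6,5](0) P2=[2,5,4,2,3,4](0)
Move 2: P2 pit5 -> P1=[4,3,1,3,6,5](0) P2=[2,5,4,2,3,0](1)
Move 3: P2 pit0 -> P1=[4,3,1,3,6,5](0) P2=[0,6,5,2,3,0](1)
Move 4: P1 pit2 -> P1=[4,3,0,4,6,5](0) P2=[0,6,5,2,3,0](1)
Move 5: P1 pit3 -> P1=[4,3,0,0,7,6](1) P2=[1,6,5,2,3,0](1)
Move 6: P1 pit1 -> P1=[4,0,1,1,8,6](1) P2=[1,6,5,2,3,0](1)
Move 7: P1 pit5 -> P1=[4,0,1,1,8,0](2) P2=[2,7,6,3,4,0](1)

Answer: 4 0 1 1 8 0 2 2 7 6 3 4 0 1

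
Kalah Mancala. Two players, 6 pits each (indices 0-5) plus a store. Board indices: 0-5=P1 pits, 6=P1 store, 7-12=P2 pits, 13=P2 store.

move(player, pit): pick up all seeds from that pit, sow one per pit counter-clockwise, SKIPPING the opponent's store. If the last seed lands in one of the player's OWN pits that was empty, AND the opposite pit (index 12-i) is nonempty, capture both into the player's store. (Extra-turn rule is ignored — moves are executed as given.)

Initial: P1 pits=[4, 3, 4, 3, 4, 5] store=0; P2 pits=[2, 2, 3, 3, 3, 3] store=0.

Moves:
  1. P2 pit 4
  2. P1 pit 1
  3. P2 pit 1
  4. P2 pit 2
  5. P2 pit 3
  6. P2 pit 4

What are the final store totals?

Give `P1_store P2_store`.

Move 1: P2 pit4 -> P1=[5,3,4,3,4,5](0) P2=[2,2,3,3,0,4](1)
Move 2: P1 pit1 -> P1=[5,0,5,4,5,5](0) P2=[2,2,3,3,0,4](1)
Move 3: P2 pit1 -> P1=[5,0,5,4,5,5](0) P2=[2,0,4,4,0,4](1)
Move 4: P2 pit2 -> P1=[5,0,5,4,5,5](0) P2=[2,0,0,5,1,5](2)
Move 5: P2 pit3 -> P1=[6,1,5,4,5,5](0) P2=[2,0,0,0,2,6](3)
Move 6: P2 pit4 -> P1=[6,1,5,4,5,5](0) P2=[2,0,0,0,0,7](4)

Answer: 0 4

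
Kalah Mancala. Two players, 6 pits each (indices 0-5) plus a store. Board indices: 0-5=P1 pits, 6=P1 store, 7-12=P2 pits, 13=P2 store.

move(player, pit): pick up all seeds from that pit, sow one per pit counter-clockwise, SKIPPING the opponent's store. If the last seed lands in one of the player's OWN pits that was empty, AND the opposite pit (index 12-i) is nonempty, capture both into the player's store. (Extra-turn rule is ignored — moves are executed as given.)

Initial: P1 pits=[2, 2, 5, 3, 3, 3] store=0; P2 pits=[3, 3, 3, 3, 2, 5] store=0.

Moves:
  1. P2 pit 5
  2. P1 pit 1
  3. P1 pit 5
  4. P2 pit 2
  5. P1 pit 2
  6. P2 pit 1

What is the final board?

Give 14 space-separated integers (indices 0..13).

Answer: 0 0 0 6 5 1 2 5 0 2 5 4 1 6

Derivation:
Move 1: P2 pit5 -> P1=[3,3,6,4,3,3](0) P2=[3,3,3,3,2,0](1)
Move 2: P1 pit1 -> P1=[3,0,7,5,4,3](0) P2=[3,3,3,3,2,0](1)
Move 3: P1 pit5 -> P1=[3,0,7,5,4,0](1) P2=[4,4,3,3,2,0](1)
Move 4: P2 pit2 -> P1=[0,0,7,5,4,0](1) P2=[4,4,0,4,3,0](5)
Move 5: P1 pit2 -> P1=[0,0,0,6,5,1](2) P2=[5,5,1,4,3,0](5)
Move 6: P2 pit1 -> P1=[0,0,0,6,5,1](2) P2=[5,0,2,5,4,1](6)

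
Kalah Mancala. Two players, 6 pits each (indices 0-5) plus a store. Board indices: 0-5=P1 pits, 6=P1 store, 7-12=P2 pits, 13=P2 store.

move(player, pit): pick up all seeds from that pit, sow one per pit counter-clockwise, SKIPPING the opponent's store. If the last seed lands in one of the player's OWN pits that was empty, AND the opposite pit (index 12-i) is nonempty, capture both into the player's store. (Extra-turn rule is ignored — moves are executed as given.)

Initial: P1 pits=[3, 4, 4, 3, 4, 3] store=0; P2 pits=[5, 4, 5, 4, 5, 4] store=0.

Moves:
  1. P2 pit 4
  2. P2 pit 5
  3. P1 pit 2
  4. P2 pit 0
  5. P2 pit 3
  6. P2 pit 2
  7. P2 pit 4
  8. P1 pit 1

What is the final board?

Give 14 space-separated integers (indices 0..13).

Answer: 8 0 1 6 6 5 2 1 7 1 1 0 4 6

Derivation:
Move 1: P2 pit4 -> P1=[4,5,5,3,4,3](0) P2=[5,4,5,4,0,5](1)
Move 2: P2 pit5 -> P1=[5,6,6,4,4,3](0) P2=[5,4,5,4,0,0](2)
Move 3: P1 pit2 -> P1=[5,6,0,5,5,4](1) P2=[6,5,5,4,0,0](2)
Move 4: P2 pit0 -> P1=[5,6,0,5,5,4](1) P2=[0,6,6,5,1,1](3)
Move 5: P2 pit3 -> P1=[6,7,0,5,5,4](1) P2=[0,6,6,0,2,2](4)
Move 6: P2 pit2 -> P1=[7,8,0,5,5,4](1) P2=[0,6,0,1,3,3](5)
Move 7: P2 pit4 -> P1=[8,8,0,5,5,4](1) P2=[0,6,0,1,0,4](6)
Move 8: P1 pit1 -> P1=[8,0,1,6,6,5](2) P2=[1,7,1,1,0,4](6)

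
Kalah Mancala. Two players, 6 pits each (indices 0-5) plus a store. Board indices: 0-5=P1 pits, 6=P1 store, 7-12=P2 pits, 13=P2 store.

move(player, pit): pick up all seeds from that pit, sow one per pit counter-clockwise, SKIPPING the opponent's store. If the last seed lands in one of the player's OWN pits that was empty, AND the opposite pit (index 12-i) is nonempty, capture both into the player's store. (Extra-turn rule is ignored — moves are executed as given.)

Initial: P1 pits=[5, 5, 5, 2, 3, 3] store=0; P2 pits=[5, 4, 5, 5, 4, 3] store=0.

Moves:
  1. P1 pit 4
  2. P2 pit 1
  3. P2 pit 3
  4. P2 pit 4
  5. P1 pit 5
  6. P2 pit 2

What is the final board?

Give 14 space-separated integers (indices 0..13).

Answer: 8 8 8 3 0 0 2 7 1 0 1 1 7 3

Derivation:
Move 1: P1 pit4 -> P1=[5,5,5,2,0,4](1) P2=[6,4,5,5,4,3](0)
Move 2: P2 pit1 -> P1=[5,5,5,2,0,4](1) P2=[6,0,6,6,5,4](0)
Move 3: P2 pit3 -> P1=[6,6,6,2,0,4](1) P2=[6,0,6,0,6,5](1)
Move 4: P2 pit4 -> P1=[7,7,7,3,0,4](1) P2=[6,0,6,0,0,6](2)
Move 5: P1 pit5 -> P1=[7,7,7,3,0,0](2) P2=[7,1,7,0,0,6](2)
Move 6: P2 pit2 -> P1=[8,8,8,3,0,0](2) P2=[7,1,0,1,1,7](3)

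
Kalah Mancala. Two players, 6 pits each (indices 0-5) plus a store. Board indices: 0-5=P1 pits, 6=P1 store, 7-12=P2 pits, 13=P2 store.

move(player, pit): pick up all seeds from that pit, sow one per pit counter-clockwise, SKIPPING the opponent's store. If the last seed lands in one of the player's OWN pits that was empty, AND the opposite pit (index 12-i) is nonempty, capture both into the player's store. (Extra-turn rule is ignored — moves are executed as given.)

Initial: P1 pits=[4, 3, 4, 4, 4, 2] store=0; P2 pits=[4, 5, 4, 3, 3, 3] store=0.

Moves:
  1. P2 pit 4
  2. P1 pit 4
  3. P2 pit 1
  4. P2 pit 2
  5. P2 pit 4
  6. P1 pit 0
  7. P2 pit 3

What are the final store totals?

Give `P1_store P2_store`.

Move 1: P2 pit4 -> P1=[5,3,4,4,4,2](0) P2=[4,5,4,3,0,4](1)
Move 2: P1 pit4 -> P1=[5,3,4,4,0,3](1) P2=[5,6,4,3,0,4](1)
Move 3: P2 pit1 -> P1=[6,3,4,4,0,3](1) P2=[5,0,5,4,1,5](2)
Move 4: P2 pit2 -> P1=[7,3,4,4,0,3](1) P2=[5,0,0,5,2,6](3)
Move 5: P2 pit4 -> P1=[7,3,4,4,0,3](1) P2=[5,0,0,5,0,7](4)
Move 6: P1 pit0 -> P1=[0,4,5,5,1,4](2) P2=[6,0,0,5,0,7](4)
Move 7: P2 pit3 -> P1=[1,5,5,5,1,4](2) P2=[6,0,0,0,1,8](5)

Answer: 2 5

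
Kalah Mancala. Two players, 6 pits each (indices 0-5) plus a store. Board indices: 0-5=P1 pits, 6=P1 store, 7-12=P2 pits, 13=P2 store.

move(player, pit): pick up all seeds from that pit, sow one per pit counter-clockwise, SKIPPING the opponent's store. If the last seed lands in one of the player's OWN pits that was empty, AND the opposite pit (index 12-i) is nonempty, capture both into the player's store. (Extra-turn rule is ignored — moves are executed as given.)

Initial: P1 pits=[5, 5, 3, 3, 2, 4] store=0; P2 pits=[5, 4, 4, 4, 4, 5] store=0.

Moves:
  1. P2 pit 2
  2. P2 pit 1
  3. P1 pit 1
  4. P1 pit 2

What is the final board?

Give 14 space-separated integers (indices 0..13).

Move 1: P2 pit2 -> P1=[5,5,3,3,2,4](0) P2=[5,4,0,5,5,6](1)
Move 2: P2 pit1 -> P1=[5,5,3,3,2,4](0) P2=[5,0,1,6,6,7](1)
Move 3: P1 pit1 -> P1=[5,0,4,4,3,5](1) P2=[5,0,1,6,6,7](1)
Move 4: P1 pit2 -> P1=[5,0,0,5,4,6](2) P2=[5,0,1,6,6,7](1)

Answer: 5 0 0 5 4 6 2 5 0 1 6 6 7 1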